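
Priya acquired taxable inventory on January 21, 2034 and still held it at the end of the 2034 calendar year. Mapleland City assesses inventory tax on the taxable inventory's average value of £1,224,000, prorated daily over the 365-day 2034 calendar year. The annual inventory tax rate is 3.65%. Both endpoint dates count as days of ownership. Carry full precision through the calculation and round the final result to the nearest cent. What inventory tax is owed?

Days held (January 21 – December 31, 2034): 345 out of 365
Tax = £1,224,000 × 3.65% × 345/365 = £42,228.0000

£42,228.00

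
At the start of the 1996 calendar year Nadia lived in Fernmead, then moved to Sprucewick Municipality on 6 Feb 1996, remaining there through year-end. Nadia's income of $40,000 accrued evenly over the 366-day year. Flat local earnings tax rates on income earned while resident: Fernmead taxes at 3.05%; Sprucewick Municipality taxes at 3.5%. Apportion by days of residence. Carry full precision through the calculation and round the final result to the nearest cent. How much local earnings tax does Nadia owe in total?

Fernmead, 1 Jan – 5 Feb 1996: 36 days → $40,000 × 3.05% × 36/366 = $120.0000
Sprucewick Municipality, 6 Feb – 31 Dec 1996: 330 days → $40,000 × 3.5% × 330/366 = $1,262.2951
Total = $1,382.2951

$1,382.30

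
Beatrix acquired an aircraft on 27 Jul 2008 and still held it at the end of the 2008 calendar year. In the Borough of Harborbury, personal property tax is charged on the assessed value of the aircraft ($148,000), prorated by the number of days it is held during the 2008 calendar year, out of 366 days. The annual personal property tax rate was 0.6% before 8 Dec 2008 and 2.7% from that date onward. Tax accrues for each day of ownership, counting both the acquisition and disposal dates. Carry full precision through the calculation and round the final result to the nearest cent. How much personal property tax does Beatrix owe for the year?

$587.15

27 Jul – 7 Dec 2008: 134 days at 0.6% → $148,000 × 0.6% × 134/366 = $325.1148
8 Dec – 31 Dec 2008: 24 days at 2.7% → $148,000 × 2.7% × 24/366 = $262.0328
Total = $587.1475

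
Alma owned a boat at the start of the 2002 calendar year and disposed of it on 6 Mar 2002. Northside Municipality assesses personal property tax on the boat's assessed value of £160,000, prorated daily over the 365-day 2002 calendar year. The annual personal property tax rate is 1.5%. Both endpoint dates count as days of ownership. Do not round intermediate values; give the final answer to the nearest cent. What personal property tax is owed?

£427.40

Days held (1 Jan – 6 Mar 2002): 65 out of 365
Tax = £160,000 × 1.5% × 65/365 = £427.3973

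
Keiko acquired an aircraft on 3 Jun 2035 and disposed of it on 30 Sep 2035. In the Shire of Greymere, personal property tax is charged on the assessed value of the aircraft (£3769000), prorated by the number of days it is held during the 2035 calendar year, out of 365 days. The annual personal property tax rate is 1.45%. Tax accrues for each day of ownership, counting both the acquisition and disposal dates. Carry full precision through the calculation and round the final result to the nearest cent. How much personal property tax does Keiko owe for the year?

£17967.29

Days held (3 Jun – 30 Sep 2035): 120 out of 365
Tax = £3769000 × 1.45% × 120/365 = £17967.2877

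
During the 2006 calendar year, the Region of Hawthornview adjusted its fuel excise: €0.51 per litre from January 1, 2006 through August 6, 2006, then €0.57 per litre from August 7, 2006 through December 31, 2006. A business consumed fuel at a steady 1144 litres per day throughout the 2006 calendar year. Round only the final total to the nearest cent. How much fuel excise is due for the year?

January 1 – August 6, 2006: 218 days × 1144 litres/day = 249,392 litres at €0.51/litre → €127189.92
August 7 – December 31, 2006: 147 days × 1144 litres/day = 168,168 litres at €0.57/litre → €95855.76

€223045.68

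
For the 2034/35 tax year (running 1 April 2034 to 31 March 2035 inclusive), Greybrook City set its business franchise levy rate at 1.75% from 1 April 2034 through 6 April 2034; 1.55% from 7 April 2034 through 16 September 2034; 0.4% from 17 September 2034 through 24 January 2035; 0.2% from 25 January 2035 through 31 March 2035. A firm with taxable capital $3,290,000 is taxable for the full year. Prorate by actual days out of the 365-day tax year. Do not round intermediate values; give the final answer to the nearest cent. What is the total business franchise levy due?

1 April – 6 April 2034: 6 days at 1.75% → $3,290,000 × 1.75% × 6/365 = $946.4384
7 April – 16 September 2034: 163 days at 1.55% → $3,290,000 × 1.55% × 163/365 = $22,773.1096
17 September 2034 – 24 January 2035: 130 days at 0.4% → $3,290,000 × 0.4% × 130/365 = $4,687.1233
25 January – 31 March 2035: 66 days at 0.2% → $3,290,000 × 0.2% × 66/365 = $1,189.8082
Total = $29,596.4795

$29,596.48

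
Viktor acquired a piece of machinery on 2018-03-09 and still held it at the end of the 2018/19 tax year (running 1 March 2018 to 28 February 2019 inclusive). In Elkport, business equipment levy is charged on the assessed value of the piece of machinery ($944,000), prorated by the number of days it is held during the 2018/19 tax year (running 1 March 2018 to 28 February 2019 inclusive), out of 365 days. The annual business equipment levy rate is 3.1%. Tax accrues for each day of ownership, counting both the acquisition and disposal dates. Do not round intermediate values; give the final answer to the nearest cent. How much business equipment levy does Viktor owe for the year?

$28,622.60

Days held (2018-03-09 to 2019-02-28): 357 out of 365
Tax = $944,000 × 3.1% × 357/365 = $28,622.5973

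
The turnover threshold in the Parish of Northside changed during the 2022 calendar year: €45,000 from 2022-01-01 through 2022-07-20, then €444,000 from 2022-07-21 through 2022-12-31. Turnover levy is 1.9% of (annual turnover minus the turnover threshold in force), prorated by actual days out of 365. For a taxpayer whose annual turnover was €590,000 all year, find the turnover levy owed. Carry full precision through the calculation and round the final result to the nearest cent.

€6,948.74

2022-01-01 to 2022-07-20: 201 days, exemption €45,000 → (€590,000 − €45,000) × 1.9% × 201/365 = €5,702.3425
2022-07-21 to 2022-12-31: 164 days, exemption €444,000 → (€590,000 − €444,000) × 1.9% × 164/365 = €1,246.4000
Total = €6,948.7425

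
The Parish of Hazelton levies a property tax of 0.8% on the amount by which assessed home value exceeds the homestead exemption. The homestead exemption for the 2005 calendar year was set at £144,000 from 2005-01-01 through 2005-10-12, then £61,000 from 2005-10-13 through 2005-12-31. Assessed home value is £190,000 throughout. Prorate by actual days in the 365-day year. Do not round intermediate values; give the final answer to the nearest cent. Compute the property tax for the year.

2005-01-01 to 2005-10-12: 285 days, exemption £144,000 → (£190,000 − £144,000) × 0.8% × 285/365 = £287.3425
2005-10-13 to 2005-12-31: 80 days, exemption £61,000 → (£190,000 − £61,000) × 0.8% × 80/365 = £226.1918
Total = £513.5342

£513.53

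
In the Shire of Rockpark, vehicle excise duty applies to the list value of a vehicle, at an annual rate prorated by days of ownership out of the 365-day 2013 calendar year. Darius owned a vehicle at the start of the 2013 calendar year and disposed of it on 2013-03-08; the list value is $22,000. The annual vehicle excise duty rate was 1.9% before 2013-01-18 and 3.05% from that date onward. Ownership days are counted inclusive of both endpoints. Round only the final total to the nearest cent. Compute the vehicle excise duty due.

$111.39

2013-01-01 to 2013-01-17: 17 days at 1.9% → $22,000 × 1.9% × 17/365 = $19.4685
2013-01-18 to 2013-03-08: 50 days at 3.05% → $22,000 × 3.05% × 50/365 = $91.9178
Total = $111.3863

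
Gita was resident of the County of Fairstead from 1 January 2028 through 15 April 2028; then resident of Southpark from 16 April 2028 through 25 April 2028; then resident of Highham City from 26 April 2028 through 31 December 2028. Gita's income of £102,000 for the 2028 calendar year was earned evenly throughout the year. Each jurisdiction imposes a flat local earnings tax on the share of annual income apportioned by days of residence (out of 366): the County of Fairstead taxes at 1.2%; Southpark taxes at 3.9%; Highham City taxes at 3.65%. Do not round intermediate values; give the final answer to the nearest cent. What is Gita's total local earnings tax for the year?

The County of Fairstead, 1 January – 15 April 2028: 106 days → £102,000 × 1.2% × 106/366 = £354.4918
Southpark, 16 April – 25 April 2028: 10 days → £102,000 × 3.9% × 10/366 = £108.6885
Highham City, 26 April – 31 December 2028: 250 days → £102,000 × 3.65% × 250/366 = £2,543.0328
Total = £3,006.2131

£3,006.21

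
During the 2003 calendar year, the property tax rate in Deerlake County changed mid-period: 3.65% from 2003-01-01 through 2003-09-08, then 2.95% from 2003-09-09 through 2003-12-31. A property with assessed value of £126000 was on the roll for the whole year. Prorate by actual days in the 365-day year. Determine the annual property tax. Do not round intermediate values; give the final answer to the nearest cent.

£4323.53

2003-01-01 to 2003-09-08: 251 days at 3.65% → £126000 × 3.65% × 251/365 = £3162.6000
2003-09-09 to 2003-12-31: 114 days at 2.95% → £126000 × 2.95% × 114/365 = £1160.9260
Total = £4323.5260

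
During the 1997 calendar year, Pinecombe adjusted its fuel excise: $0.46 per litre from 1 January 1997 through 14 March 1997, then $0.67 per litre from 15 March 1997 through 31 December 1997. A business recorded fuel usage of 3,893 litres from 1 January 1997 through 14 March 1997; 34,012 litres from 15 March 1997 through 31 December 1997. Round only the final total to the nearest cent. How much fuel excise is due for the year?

$24578.82

1 January – 14 March 1997: 3,893 litres at $0.46/litre → $1790.78
15 March – 31 December 1997: 34,012 litres at $0.67/litre → $22788.04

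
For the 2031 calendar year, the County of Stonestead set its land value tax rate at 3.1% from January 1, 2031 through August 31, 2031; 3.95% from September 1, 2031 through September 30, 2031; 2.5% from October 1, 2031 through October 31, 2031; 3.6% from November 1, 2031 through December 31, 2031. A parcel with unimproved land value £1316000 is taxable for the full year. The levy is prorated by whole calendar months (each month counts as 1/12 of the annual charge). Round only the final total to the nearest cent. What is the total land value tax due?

January 1 – August 31, 2031: 8 months at 3.1% → £1316000 × 3.1% × 8/12 = £27197.3333
September 1 – September 30, 2031: 1 month at 3.95% → £1316000 × 3.95% × 1/12 = £4331.8333
October 1 – October 31, 2031: 1 month at 2.5% → £1316000 × 2.5% × 1/12 = £2741.6667
November 1 – December 31, 2031: 2 months at 3.6% → £1316000 × 3.6% × 2/12 = £7896.0000
Total = £42166.8333

£42166.83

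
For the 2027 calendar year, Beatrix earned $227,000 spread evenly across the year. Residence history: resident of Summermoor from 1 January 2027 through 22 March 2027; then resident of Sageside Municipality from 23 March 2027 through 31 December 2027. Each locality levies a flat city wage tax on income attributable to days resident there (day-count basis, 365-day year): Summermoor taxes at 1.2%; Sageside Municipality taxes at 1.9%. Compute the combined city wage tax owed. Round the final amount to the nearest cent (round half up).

Summermoor, 1 January – 22 March 2027: 81 days → $227,000 × 1.2% × 81/365 = $604.5041
Sageside Municipality, 23 March – 31 December 2027: 284 days → $227,000 × 1.9% × 284/365 = $3,355.8685
Total = $3,960.3726

$3,960.37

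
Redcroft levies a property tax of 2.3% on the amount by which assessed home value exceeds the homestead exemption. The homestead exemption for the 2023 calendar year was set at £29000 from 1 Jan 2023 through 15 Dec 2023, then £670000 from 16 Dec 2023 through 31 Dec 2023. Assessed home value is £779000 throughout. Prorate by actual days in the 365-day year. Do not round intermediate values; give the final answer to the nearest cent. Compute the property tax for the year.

1 Jan – 15 Dec 2023: 349 days, exemption £29000 → (£779000 − £29000) × 2.3% × 349/365 = £16493.8356
16 Dec – 31 Dec 2023: 16 days, exemption £670000 → (£779000 − £670000) × 2.3% × 16/365 = £109.8959
Total = £16603.7315

£16603.73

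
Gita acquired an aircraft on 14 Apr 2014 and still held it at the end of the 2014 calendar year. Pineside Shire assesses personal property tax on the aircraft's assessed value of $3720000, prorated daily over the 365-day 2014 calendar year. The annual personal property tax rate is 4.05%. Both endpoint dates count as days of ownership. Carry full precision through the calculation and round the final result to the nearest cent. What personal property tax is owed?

$108144.99

Days held (14 Apr – 31 Dec 2014): 262 out of 365
Tax = $3720000 × 4.05% × 262/365 = $108144.9863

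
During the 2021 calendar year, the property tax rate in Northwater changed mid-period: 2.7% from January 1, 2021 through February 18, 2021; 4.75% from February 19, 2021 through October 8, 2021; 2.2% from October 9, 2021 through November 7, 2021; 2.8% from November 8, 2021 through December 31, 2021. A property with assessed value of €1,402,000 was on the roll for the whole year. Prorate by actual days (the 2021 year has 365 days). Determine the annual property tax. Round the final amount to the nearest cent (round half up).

€55,753.51

January 1 – February 18, 2021: 49 days at 2.7% → €1,402,000 × 2.7% × 49/365 = €5,081.7699
February 19 – October 8, 2021: 232 days at 4.75% → €1,402,000 × 4.75% × 232/365 = €42,328.8767
October 9 – November 7, 2021: 30 days at 2.2% → €1,402,000 × 2.2% × 30/365 = €2,535.1233
November 8 – December 31, 2021: 54 days at 2.8% → €1,402,000 × 2.8% × 54/365 = €5,807.7370
Total = €55,753.5068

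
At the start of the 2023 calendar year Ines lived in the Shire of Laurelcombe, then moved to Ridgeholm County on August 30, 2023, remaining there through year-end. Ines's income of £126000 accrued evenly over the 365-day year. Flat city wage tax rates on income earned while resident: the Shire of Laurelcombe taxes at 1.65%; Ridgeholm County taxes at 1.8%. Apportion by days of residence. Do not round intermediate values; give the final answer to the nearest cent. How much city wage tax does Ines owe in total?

The Shire of Laurelcombe, January 1 – August 29, 2023: 241 days → £126000 × 1.65% × 241/365 = £1372.7096
Ridgeholm County, August 30 – December 31, 2023: 124 days → £126000 × 1.8% × 124/365 = £770.4986
Total = £2143.2082

£2143.21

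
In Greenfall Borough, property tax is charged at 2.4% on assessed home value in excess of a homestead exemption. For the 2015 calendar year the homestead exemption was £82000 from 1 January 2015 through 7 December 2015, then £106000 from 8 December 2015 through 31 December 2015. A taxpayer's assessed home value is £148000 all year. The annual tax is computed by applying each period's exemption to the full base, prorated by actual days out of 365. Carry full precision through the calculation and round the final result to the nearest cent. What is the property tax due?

1 January – 7 December 2015: 341 days, exemption £82000 → (£148000 − £82000) × 2.4% × 341/365 = £1479.8466
8 December – 31 December 2015: 24 days, exemption £106000 → (£148000 − £106000) × 2.4% × 24/365 = £66.2795
Total = £1546.1260

£1546.13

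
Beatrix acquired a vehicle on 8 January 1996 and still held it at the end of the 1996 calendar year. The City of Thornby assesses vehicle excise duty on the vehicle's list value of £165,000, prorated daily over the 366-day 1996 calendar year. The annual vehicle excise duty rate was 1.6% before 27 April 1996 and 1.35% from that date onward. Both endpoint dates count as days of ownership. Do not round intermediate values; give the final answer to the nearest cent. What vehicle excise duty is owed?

£2,308.87

8 January – 26 April 1996: 110 days at 1.6% → £165,000 × 1.6% × 110/366 = £793.4426
27 April – 31 December 1996: 249 days at 1.35% → £165,000 × 1.35% × 249/366 = £1,515.4303
Total = £2,308.8730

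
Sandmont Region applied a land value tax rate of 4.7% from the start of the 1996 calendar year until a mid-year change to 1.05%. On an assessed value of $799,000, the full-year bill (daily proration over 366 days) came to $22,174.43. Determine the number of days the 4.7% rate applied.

Let d = days at the first rate; then 366 − d days at the second rate.
$799,000 × [4.7%·d + 1.05%·(366−d)] / 366 = $22,174.43
Solving gives d = 173, so the new rate took effect on 22 Jun 1996.

173 days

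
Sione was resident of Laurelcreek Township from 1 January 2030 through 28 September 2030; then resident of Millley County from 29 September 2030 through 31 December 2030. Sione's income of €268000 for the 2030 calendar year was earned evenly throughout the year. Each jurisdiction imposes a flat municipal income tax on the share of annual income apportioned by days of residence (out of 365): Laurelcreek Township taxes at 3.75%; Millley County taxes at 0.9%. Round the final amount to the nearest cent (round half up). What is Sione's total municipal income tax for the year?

Laurelcreek Township, 1 January – 28 September 2030: 271 days → €268000 × 3.75% × 271/365 = €7461.7808
Millley County, 29 September – 31 December 2030: 94 days → €268000 × 0.9% × 94/365 = €621.1726
Total = €8082.9534

€8082.95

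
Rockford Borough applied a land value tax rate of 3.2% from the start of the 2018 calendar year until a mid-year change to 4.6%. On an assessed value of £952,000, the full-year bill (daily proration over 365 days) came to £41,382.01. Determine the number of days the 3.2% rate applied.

Let d = days at the first rate; then 365 − d days at the second rate.
£952,000 × [3.2%·d + 4.6%·(365−d)] / 365 = £41,382.01
Solving gives d = 66, so the new rate took effect on 8 Mar 2018.

66 days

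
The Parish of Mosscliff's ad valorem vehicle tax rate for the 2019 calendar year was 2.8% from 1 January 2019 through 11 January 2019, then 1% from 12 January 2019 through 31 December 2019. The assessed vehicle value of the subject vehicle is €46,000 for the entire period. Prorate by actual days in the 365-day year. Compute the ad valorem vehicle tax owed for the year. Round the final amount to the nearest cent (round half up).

€484.95

1 January – 11 January 2019: 11 days at 2.8% → €46,000 × 2.8% × 11/365 = €38.8164
12 January – 31 December 2019: 354 days at 1% → €46,000 × 1% × 354/365 = €446.1370
Total = €484.9534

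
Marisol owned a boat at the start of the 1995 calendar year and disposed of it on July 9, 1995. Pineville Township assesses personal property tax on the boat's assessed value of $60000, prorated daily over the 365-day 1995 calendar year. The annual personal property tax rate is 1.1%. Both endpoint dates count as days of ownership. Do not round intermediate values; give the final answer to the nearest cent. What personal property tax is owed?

Days held (January 1 – July 9, 1995): 190 out of 365
Tax = $60000 × 1.1% × 190/365 = $343.5616

$343.56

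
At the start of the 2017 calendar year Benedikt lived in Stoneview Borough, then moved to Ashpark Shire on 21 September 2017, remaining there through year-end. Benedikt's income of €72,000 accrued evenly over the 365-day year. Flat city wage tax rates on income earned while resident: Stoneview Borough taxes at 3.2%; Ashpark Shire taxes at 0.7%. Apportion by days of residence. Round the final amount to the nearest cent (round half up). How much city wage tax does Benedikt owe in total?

€1,800.99

Stoneview Borough, 1 January – 20 September 2017: 263 days → €72,000 × 3.2% × 263/365 = €1,660.1425
Ashpark Shire, 21 September – 31 December 2017: 102 days → €72,000 × 0.7% × 102/365 = €140.8438
Total = €1,800.9863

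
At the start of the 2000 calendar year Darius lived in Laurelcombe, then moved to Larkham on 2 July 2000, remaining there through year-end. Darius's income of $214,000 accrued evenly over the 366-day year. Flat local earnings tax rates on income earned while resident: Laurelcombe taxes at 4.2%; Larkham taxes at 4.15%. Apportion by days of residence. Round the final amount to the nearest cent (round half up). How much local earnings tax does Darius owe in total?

Laurelcombe, 1 January – 1 July 2000: 183 days → $214,000 × 4.2% × 183/366 = $4,494.0000
Larkham, 2 July – 31 December 2000: 183 days → $214,000 × 4.15% × 183/366 = $4,440.5000
Total = $8,934.5000

$8,934.50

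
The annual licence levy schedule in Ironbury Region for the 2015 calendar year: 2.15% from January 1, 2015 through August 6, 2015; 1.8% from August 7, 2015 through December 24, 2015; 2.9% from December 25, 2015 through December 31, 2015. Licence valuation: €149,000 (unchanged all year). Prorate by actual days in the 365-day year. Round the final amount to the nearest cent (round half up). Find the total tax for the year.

€3,024.90

January 1 – August 6, 2015: 218 days at 2.15% → €149,000 × 2.15% × 218/365 = €1,913.3233
August 7 – December 24, 2015: 140 days at 1.8% → €149,000 × 1.8% × 140/365 = €1,028.7123
December 25 – December 31, 2015: 7 days at 2.9% → €149,000 × 2.9% × 7/365 = €82.8685
Total = €3,024.9041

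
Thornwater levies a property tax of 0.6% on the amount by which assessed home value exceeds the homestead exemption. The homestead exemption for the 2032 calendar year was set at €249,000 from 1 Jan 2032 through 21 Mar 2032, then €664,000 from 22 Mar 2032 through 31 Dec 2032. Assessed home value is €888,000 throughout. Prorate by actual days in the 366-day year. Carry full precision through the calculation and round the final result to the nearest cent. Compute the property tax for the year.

€1,895.07

1 Jan – 21 Mar 2032: 81 days, exemption €249,000 → (€888,000 − €249,000) × 0.6% × 81/366 = €848.5082
22 Mar – 31 Dec 2032: 285 days, exemption €664,000 → (€888,000 − €664,000) × 0.6% × 285/366 = €1,046.5574
Total = €1,895.0656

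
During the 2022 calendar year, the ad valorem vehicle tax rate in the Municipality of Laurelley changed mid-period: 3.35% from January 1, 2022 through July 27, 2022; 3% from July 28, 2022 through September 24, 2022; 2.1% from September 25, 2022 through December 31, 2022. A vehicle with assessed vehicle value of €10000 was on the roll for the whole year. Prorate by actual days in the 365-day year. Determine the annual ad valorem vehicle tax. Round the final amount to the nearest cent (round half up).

€295.78

January 1 – July 27, 2022: 208 days at 3.35% → €10000 × 3.35% × 208/365 = €190.9041
July 28 – September 24, 2022: 59 days at 3% → €10000 × 3% × 59/365 = €48.4932
September 25 – December 31, 2022: 98 days at 2.1% → €10000 × 2.1% × 98/365 = €56.3836
Total = €295.7808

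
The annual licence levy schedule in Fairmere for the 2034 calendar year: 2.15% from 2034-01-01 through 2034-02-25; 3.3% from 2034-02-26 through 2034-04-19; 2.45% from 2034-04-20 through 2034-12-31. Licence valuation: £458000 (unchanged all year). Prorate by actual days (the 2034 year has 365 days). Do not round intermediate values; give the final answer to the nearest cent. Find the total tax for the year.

£11575.48

2034-01-01 to 2034-02-25: 56 days at 2.15% → £458000 × 2.15% × 56/365 = £1510.7726
2034-02-26 to 2034-04-19: 53 days at 3.3% → £458000 × 3.3% × 53/365 = £2194.6356
2034-04-20 to 2034-12-31: 256 days at 2.45% → £458000 × 2.45% × 256/365 = £7870.0712
Total = £11575.4795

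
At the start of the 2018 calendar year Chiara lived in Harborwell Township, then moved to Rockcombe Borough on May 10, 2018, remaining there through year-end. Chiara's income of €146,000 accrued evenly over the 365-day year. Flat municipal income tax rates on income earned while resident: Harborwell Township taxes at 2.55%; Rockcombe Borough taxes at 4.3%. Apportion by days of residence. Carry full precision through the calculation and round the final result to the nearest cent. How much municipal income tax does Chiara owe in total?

Harborwell Township, January 1 – May 9, 2018: 129 days → €146,000 × 2.55% × 129/365 = €1,315.8000
Rockcombe Borough, May 10 – December 31, 2018: 236 days → €146,000 × 4.3% × 236/365 = €4,059.2000
Total = €5,375.0000

€5,375.00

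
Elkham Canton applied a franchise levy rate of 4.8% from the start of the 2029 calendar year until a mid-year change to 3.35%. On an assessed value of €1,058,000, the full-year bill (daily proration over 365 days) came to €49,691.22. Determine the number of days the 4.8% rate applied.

Let d = days at the first rate; then 365 − d days at the second rate.
€1,058,000 × [4.8%·d + 3.35%·(365−d)] / 365 = €49,691.22
Solving gives d = 339, so the new rate took effect on 6 Dec 2029.

339 days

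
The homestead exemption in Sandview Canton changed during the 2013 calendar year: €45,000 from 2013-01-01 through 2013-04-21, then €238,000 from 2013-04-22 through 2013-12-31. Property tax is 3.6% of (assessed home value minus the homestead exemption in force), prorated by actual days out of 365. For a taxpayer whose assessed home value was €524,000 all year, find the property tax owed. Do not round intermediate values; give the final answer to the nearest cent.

2013-01-01 to 2013-04-21: 111 days, exemption €45,000 → (€524,000 − €45,000) × 3.6% × 111/365 = €5,244.0658
2013-04-22 to 2013-12-31: 254 days, exemption €238,000 → (€524,000 − €238,000) × 3.6% × 254/365 = €7,164.8877
Total = €12,408.9534

€12,408.95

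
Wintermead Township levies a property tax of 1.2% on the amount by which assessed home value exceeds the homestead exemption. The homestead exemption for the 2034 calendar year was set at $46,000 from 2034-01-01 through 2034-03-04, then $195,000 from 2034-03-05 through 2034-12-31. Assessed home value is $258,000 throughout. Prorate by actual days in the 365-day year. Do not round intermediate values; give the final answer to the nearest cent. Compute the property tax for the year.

$1,064.61

2034-01-01 to 2034-03-04: 63 days, exemption $46,000 → ($258,000 − $46,000) × 1.2% × 63/365 = $439.1014
2034-03-05 to 2034-12-31: 302 days, exemption $195,000 → ($258,000 − $195,000) × 1.2% × 302/365 = $625.5123
Total = $1,064.6137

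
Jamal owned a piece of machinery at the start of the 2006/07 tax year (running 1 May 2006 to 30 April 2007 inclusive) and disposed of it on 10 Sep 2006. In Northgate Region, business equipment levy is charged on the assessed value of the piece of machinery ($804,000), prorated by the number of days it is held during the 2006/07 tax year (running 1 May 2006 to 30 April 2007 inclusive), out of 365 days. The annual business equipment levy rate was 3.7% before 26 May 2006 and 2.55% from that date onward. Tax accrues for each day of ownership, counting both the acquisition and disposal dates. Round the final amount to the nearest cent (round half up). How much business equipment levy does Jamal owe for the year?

$8,103.88

1 May – 25 May 2006: 25 days at 3.7% → $804,000 × 3.7% × 25/365 = $2,037.5342
26 May – 10 Sep 2006: 108 days at 2.55% → $804,000 × 2.55% × 108/365 = $6,066.3452
Total = $8,103.8795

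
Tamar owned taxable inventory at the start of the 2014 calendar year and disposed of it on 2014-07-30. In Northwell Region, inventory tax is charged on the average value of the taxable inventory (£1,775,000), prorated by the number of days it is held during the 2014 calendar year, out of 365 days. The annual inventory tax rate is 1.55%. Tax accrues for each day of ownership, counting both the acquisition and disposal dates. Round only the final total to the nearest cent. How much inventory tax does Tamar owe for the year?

£15,904.49

Days held (2014-01-01 to 2014-07-30): 211 out of 365
Tax = £1,775,000 × 1.55% × 211/365 = £15,904.4863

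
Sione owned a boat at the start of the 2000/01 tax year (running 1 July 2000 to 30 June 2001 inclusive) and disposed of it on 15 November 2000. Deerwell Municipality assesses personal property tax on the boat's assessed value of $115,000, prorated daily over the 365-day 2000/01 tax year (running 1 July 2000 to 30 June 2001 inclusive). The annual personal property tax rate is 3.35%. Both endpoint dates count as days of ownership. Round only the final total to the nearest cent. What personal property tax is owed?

$1,456.56

Days held (1 July – 15 November 2000): 138 out of 365
Tax = $115,000 × 3.35% × 138/365 = $1,456.5616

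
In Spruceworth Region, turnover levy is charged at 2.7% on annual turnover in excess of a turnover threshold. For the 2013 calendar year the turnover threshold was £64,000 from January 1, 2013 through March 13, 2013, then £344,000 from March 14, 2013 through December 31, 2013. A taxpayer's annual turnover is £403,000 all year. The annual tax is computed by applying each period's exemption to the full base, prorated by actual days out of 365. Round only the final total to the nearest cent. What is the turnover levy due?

January 1 – March 13, 2013: 72 days, exemption £64,000 → (£403,000 − £64,000) × 2.7% × 72/365 = £1,805.5233
March 14 – December 31, 2013: 293 days, exemption £344,000 → (£403,000 − £344,000) × 2.7% × 293/365 = £1,278.7644
Total = £3,084.2877

£3,084.29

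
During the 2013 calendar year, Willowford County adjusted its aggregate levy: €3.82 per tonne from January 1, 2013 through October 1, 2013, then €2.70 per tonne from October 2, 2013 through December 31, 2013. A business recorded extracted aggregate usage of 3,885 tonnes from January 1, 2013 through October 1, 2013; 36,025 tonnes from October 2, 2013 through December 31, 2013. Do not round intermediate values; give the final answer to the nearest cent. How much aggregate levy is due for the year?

January 1 – October 1, 2013: 3,885 tonnes at €3.82/tonne → €14,840.70
October 2 – December 31, 2013: 36,025 tonnes at €2.70/tonne → €97,267.50

€112,108.20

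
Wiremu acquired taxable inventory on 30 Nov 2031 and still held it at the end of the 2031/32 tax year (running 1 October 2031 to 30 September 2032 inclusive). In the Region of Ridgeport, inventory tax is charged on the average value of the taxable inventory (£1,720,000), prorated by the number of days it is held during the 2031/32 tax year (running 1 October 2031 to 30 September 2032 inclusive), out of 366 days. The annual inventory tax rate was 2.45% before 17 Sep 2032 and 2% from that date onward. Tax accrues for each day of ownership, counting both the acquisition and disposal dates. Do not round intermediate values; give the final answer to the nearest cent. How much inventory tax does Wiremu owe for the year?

30 Nov 2031 – 16 Sep 2032: 292 days at 2.45% → £1,720,000 × 2.45% × 292/366 = £33,619.8907
17 Sep – 30 Sep 2032: 14 days at 2% → £1,720,000 × 2% × 14/366 = £1,315.8470
Total = £34,935.7377

£34,935.74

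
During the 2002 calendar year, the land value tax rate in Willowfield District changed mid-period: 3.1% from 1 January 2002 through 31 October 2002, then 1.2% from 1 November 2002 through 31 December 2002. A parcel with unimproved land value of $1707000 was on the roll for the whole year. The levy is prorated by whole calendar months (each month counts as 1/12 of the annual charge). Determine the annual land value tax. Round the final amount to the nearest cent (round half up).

$47511.50

1 January – 31 October 2002: 10 months at 3.1% → $1707000 × 3.1% × 10/12 = $44097.5000
1 November – 31 December 2002: 2 months at 1.2% → $1707000 × 1.2% × 2/12 = $3414.0000
Total = $47511.5000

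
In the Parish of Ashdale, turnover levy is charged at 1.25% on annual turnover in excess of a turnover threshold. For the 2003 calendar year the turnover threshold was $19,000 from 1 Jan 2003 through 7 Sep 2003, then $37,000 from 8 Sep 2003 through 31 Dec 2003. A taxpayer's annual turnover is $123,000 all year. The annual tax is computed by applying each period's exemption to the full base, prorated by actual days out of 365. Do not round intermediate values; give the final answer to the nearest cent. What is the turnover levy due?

$1,229.11

1 Jan – 7 Sep 2003: 250 days, exemption $19,000 → ($123,000 − $19,000) × 1.25% × 250/365 = $890.4110
8 Sep – 31 Dec 2003: 115 days, exemption $37,000 → ($123,000 − $37,000) × 1.25% × 115/365 = $338.6986
Total = $1,229.1096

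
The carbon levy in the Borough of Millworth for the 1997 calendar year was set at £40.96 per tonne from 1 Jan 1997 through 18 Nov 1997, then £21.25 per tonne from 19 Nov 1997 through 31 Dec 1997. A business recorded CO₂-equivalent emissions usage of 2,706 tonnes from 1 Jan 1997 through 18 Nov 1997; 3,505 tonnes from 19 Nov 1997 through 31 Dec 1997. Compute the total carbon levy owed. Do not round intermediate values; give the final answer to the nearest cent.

£185,319.01

1 Jan – 18 Nov 1997: 2,706 tonnes at £40.96/tonne → £110,837.76
19 Nov – 31 Dec 1997: 3,505 tonnes at £21.25/tonne → £74,481.25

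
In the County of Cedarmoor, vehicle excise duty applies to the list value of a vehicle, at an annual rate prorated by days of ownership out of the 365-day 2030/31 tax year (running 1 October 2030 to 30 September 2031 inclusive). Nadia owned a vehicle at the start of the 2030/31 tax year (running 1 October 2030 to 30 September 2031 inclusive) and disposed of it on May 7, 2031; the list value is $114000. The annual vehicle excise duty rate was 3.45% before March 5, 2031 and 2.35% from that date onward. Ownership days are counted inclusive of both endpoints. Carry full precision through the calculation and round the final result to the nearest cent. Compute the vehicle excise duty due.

$2139.92

October 1, 2030 – March 4, 2031: 155 days at 3.45% → $114000 × 3.45% × 155/365 = $1670.1781
March 5 – May 7, 2031: 64 days at 2.35% → $114000 × 2.35% × 64/365 = $469.7425
Total = $2139.9205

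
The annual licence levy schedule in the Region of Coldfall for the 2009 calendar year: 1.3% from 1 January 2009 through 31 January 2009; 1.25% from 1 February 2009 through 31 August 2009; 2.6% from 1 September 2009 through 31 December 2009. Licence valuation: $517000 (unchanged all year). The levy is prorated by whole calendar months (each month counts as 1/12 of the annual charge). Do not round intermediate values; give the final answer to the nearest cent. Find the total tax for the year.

$8810.54

1 January – 31 January 2009: 1 month at 1.3% → $517000 × 1.3% × 1/12 = $560.0833
1 February – 31 August 2009: 7 months at 1.25% → $517000 × 1.25% × 7/12 = $3769.7917
1 September – 31 December 2009: 4 months at 2.6% → $517000 × 2.6% × 4/12 = $4480.6667
Total = $8810.5417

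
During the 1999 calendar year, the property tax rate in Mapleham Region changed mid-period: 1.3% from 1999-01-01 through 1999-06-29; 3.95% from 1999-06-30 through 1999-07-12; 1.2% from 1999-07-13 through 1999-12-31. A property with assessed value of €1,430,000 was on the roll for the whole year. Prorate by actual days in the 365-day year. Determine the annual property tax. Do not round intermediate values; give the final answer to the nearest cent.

1999-01-01 to 1999-06-29: 180 days at 1.3% → €1,430,000 × 1.3% × 180/365 = €9,167.6712
1999-06-30 to 1999-07-12: 13 days at 3.95% → €1,430,000 × 3.95% × 13/365 = €2,011.7945
1999-07-13 to 1999-12-31: 172 days at 1.2% → €1,430,000 × 1.2% × 172/365 = €8,086.3562
Total = €19,265.8219

€19,265.82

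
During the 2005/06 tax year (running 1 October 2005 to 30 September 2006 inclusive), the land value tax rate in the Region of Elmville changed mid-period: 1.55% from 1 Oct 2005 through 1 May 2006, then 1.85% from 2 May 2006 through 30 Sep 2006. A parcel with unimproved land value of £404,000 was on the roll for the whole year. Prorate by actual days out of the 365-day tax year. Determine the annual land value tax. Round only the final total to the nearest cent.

1 Oct 2005 – 1 May 2006: 213 days at 1.55% → £404,000 × 1.55% × 213/365 = £3,654.2630
2 May – 30 Sep 2006: 152 days at 1.85% → £404,000 × 1.85% × 152/365 = £3,112.4603
Total = £6,766.7233

£6,766.72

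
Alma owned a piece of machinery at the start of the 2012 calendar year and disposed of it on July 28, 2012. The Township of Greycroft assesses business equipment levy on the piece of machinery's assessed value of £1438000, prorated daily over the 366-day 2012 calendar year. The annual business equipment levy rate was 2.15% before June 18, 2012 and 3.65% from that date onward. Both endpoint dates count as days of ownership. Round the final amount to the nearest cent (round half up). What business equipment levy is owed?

£20155.57

January 1 – June 17, 2012: 169 days at 2.15% → £1438000 × 2.15% × 169/366 = £14275.8825
June 18 – July 28, 2012: 41 days at 3.65% → £1438000 × 3.65% × 41/366 = £5879.6913
Total = £20155.5738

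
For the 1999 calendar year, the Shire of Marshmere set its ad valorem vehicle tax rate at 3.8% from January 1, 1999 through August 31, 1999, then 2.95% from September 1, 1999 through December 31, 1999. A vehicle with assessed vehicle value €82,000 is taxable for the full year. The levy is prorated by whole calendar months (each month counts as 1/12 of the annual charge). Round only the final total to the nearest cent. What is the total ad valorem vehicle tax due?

€2,883.67

January 1 – August 31, 1999: 8 months at 3.8% → €82,000 × 3.8% × 8/12 = €2,077.3333
September 1 – December 31, 1999: 4 months at 2.95% → €82,000 × 2.95% × 4/12 = €806.3333
Total = €2,883.6667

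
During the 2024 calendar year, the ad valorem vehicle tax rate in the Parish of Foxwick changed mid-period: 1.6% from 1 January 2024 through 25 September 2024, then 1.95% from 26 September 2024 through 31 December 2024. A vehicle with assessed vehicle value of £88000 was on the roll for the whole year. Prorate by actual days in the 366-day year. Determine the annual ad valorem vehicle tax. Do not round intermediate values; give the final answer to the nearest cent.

£1489.63

1 January – 25 September 2024: 269 days at 1.6% → £88000 × 1.6% × 269/366 = £1034.8415
26 September – 31 December 2024: 97 days at 1.95% → £88000 × 1.95% × 97/366 = £454.7869
Total = £1489.6284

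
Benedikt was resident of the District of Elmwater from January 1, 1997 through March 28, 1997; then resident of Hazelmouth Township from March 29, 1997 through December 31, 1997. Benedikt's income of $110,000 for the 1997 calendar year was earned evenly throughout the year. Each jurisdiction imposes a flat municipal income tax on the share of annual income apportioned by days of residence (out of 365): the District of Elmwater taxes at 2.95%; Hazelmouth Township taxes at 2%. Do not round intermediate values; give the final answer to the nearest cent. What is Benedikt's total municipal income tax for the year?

$2,449.08

The District of Elmwater, January 1 – March 28, 1997: 87 days → $110,000 × 2.95% × 87/365 = $773.4658
Hazelmouth Township, March 29 – December 31, 1997: 278 days → $110,000 × 2% × 278/365 = $1,675.6164
Total = $2,449.0822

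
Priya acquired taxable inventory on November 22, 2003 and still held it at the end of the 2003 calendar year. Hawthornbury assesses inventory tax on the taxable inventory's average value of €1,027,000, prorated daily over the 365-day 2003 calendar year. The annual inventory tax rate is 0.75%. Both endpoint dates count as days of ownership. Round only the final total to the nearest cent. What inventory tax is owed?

€844.11

Days held (November 22 – December 31, 2003): 40 out of 365
Tax = €1,027,000 × 0.75% × 40/365 = €844.1096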